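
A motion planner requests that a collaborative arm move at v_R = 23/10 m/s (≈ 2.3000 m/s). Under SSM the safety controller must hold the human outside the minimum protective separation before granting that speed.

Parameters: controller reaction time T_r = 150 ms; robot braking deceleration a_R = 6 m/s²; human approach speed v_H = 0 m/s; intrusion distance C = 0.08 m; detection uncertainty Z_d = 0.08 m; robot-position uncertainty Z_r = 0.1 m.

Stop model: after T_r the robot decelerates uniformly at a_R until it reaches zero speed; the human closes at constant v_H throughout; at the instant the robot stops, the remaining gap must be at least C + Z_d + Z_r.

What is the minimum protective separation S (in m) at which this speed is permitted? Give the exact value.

stop time T_s = (23/10)/6 = 0.3833 s
robot in T_r: 2.3000·0.1500 = 0.3450 m
robot under decel: 2.3000²/(2·6.0000) = 0.4408 m
person approaches 0.0000·(0.1500+0.3833) = 0.0000 m
C+Z_d+Z_r = 0.0800+0.0800+0.1000 = 0.2600 m
S_min ≈ 0.3450+0.4408+0.0000+0.2600  ⇒  S_min = 251/240 m

S_min = 251/240 m = 1.0458 m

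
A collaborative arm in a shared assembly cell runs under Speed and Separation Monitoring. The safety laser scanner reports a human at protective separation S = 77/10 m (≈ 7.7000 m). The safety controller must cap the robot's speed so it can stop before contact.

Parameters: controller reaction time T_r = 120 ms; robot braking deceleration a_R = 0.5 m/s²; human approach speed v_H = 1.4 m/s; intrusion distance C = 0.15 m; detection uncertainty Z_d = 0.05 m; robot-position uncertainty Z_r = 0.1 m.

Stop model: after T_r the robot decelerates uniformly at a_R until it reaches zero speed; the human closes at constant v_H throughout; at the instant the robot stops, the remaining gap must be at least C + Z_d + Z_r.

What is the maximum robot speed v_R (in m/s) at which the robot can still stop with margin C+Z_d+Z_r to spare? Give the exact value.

v_R_max = 8/5 m/s = 1.6000 m/s

collect terms ⇒ (1)·v_R² + (73/25)·v_R + (-904/125) = 0
  disc = (73/25)² − 4·(1)·(-904/125) = 23409/625 ; √disc = 153/25
  v_R = (−(73/25) + 153/25) / (2·(1)) = 8/5 m/s
check:
braking lasts T_s = (8/5)/(1/2) = 3.2000 s
robot in T_r: 1.6000·0.1200 = 0.1920 m
robot covers 1.6000·3.2000 − ½·0.5000·3.2000² = 2.5600 m while stopping
person approaches 1.4000·(0.1200+3.2000) = 4.6480 m
C+Z_d+Z_r = 0.1500+0.0500+0.1000 = 0.3000 m
sum ≈ 0.1920+2.5600+4.6480+0.3000 ≈ 7.7000 m = S ✓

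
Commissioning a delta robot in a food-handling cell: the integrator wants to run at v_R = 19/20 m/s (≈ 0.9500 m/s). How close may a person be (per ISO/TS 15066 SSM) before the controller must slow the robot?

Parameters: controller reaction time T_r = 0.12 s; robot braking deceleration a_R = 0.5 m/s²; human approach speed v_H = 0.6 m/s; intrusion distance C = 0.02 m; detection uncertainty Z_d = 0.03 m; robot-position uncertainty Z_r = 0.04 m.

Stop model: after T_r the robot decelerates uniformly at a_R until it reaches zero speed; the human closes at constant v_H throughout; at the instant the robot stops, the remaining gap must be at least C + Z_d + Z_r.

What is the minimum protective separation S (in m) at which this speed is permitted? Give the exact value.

braking lasts T_s = (19/20)/(1/2) = 1.9000 s
robot covers v_R·T_r = 0.9500·0.1200 = 0.1140 m before braking
robot covers 0.9500·1.9000 − ½·0.5000·1.9000² = 0.9025 m while stopping
human over T_r+T_s: 0.6000·(0.1200+1.9000) = 1.2120 m
margins: 0.0200+0.0300+0.0400 = 0.0900 m
S_min ≈ 0.1140+0.9025+1.2120+0.0900  ⇒  S_min = 4637/2000 m

S_min = 4637/2000 m = 2.3185 m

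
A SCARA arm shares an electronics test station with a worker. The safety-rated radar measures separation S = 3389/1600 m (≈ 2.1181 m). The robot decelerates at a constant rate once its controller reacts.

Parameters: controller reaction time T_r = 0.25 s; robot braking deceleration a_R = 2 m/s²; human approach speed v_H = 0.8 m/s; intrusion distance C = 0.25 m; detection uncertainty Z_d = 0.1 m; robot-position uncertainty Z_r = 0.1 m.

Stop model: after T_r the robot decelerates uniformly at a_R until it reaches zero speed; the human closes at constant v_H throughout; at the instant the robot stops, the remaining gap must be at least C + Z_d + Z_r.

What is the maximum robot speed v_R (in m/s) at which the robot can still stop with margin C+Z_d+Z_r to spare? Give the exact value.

collect terms ⇒ (1/4)·v_R² + (13/20)·v_R + (-2349/1600) = 0
  disc = (13/20)² − 4·(1/4)·(-2349/1600) = 121/64 ; √disc = 11/8
  v_R = (−(13/20) + 11/8) / (2·(1/4)) = 29/20 m/s
check:
braking lasts T_s = (29/20)/2 = 0.7250 s
robot in T_r: 1.4500·0.2500 = 0.3625 m
robot under decel: 1.4500²/(2·2.0000) = 0.5256 m
human over T_r+T_s: 0.8000·(0.2500+0.7250) = 0.7800 m
residual clearance needed = 0.2500+0.1000+0.1000 = 0.4500 m
sum ≈ 0.3625+0.5256+0.7800+0.4500 ≈ 2.1181 m = S ✓

v_R_max = 29/20 m/s = 1.4500 m/s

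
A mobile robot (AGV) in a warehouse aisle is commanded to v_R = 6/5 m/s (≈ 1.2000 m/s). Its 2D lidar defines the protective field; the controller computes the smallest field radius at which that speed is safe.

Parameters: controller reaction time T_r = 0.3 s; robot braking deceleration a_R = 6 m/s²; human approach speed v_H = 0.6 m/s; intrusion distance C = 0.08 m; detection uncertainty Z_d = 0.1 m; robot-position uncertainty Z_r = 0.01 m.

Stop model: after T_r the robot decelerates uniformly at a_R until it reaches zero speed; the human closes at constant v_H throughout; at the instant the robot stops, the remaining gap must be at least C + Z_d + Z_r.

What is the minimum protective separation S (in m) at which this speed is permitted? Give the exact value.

stop time T_s = (6/5)/6 = 0.2000 s
robot covers v_R·T_r = 1.2000·0.3000 = 0.3600 m before braking
braking distance = 1.2000²/(2·6.0000) = 0.1200 m
human closes 0.6000·0.5000 = 0.3000 m
C+Z_d+Z_r = 0.0800+0.1000+0.0100 = 0.1900 m
S_min ≈ 0.3600+0.1200+0.3000+0.1900  ⇒  S_min = 97/100 m

S_min = 97/100 m = 0.9700 m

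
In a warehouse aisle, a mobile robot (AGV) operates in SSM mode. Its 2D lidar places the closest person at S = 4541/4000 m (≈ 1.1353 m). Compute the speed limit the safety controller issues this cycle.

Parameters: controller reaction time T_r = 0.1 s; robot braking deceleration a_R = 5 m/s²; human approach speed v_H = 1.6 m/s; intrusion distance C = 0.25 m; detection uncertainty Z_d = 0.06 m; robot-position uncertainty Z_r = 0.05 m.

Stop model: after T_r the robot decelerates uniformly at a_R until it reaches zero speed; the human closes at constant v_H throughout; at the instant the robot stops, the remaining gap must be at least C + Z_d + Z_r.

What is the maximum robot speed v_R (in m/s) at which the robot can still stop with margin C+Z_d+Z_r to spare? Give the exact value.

v_R_max = 23/20 m/s = 1.1500 m/s

at the boundary: (1/10)·v² + (21/50)·v + (-2461/4000) = 0
  disc = (21/50)² − 4·(1/10)·(-2461/4000) = 169/400 ; √disc = 13/20
  v_R = (−(21/50) + 13/20) / (2·(1/10)) = 23/20 m/s
check:
T_s = v_R/a_R = (23/20)/5 = 0.2300 s
robot in T_r: 1.1500·0.1000 = 0.1150 m
braking distance = 1.1500²/(2·5.0000) = 0.1323 m
person approaches 1.6000·(0.1000+0.2300) = 0.5280 m
C+Z_d+Z_r = 0.2500+0.0600+0.0500 = 0.3600 m
sum ≈ 0.1150+0.1323+0.5280+0.3600 ≈ 1.1353 m = S ✓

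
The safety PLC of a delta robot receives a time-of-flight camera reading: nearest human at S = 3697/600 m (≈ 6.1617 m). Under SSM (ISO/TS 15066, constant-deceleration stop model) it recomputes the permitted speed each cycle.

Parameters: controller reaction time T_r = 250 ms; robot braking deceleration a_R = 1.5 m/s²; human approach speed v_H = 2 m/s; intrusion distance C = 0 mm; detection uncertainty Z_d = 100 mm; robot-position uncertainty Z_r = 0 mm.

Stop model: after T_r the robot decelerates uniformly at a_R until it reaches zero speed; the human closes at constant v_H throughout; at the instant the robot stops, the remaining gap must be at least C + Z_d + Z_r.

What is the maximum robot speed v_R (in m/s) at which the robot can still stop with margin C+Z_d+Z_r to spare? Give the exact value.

quadratic (1/3)·v² + (19/12)·v + (-3337/600) = 0
  disc = (19/12)² − 4·(1/3)·(-3337/600) = 3969/400 ; √disc = 63/20
  v_R = (−(19/12) + 63/20) / (2·(1/3)) = 47/20 m/s
check:
stop time T_s = (47/20)/(3/2) = 1.5667 s
robot in T_r: 2.3500·0.2500 = 0.5875 m
robot covers 2.3500·1.5667 − ½·1.5000·1.5667² = 1.8408 m while stopping
person approaches 2.0000·(0.2500+1.5667) = 3.6333 m
margins: 0.0000+0.1000+0.0000 = 0.1000 m
sum ≈ 0.5875+1.8408+3.6333+0.1000 ≈ 6.1617 m = S ✓

v_R_max = 47/20 m/s = 2.3500 m/s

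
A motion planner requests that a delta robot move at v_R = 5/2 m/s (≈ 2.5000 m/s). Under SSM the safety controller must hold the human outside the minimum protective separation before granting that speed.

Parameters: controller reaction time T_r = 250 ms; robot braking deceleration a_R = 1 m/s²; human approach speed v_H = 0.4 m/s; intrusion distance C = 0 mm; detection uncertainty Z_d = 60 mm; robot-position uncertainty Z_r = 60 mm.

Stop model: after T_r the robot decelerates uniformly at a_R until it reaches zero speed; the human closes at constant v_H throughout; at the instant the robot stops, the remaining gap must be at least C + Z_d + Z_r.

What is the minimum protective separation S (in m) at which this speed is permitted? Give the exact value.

S_min = 497/100 m = 4.9700 m

stop time T_s = (5/2)/1 = 2.5000 s
reaction-phase robot travel = 2.5000·0.2500 = 0.6250 m
robot under decel: 2.5000²/(2·1.0000) = 3.1250 m
person approaches 0.4000·(0.2500+2.5000) = 1.1000 m
C+Z_d+Z_r = 0.0000+0.0600+0.0600 = 0.1200 m
S_min ≈ 0.6250+3.1250+1.1000+0.1200  ⇒  S_min = 497/100 m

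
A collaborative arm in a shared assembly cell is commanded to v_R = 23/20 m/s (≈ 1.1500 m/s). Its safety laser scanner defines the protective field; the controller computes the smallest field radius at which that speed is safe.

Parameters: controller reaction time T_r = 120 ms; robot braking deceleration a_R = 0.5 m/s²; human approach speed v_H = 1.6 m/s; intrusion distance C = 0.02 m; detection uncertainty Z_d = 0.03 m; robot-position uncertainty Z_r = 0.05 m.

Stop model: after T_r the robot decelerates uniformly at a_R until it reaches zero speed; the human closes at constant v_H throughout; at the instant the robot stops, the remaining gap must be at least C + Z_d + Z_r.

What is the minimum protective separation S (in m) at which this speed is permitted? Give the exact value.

T_s = v_R/a_R = (23/20)/(1/2) = 2.3000 s
robot in T_r: 1.1500·0.1200 = 0.1380 m
robot under decel: 1.1500²/(2·0.5000) = 1.3225 m
human closes 1.6000·2.4200 = 3.8720 m
C+Z_d+Z_r = 0.0200+0.0300+0.0500 = 0.1000 m
S_min ≈ 0.1380+1.3225+3.8720+0.1000  ⇒  S_min = 2173/400 m

S_min = 2173/400 m = 5.4325 m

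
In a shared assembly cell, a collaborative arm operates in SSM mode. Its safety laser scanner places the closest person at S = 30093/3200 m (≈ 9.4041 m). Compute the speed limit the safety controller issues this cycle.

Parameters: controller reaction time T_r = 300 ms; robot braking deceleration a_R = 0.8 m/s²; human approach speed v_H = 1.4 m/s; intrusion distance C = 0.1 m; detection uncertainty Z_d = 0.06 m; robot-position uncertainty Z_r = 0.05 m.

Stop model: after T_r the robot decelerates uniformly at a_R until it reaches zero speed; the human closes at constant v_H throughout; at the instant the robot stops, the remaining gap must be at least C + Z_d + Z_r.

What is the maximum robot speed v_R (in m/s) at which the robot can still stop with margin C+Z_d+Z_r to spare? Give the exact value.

quadratic (5/8)·v² + (41/20)·v + (-28077/3200) = 0
  disc = (41/20)² − 4·(5/8)·(-28077/3200) = 167281/6400 ; √disc = 409/80
  v_R = (−(41/20) + 409/80) / (2·(5/8)) = 49/20 m/s
check:
braking lasts T_s = (49/20)/(4/5) = 3.0625 s
robot in T_r: 2.4500·0.3000 = 0.7350 m
robot under decel: 2.4500²/(2·0.8000) = 3.7516 m
person approaches 1.4000·(0.3000+3.0625) = 4.7075 m
margins: 0.1000+0.0600+0.0500 = 0.2100 m
sum ≈ 0.7350+3.7516+4.7075+0.2100 ≈ 9.4041 m = S ✓

v_R_max = 49/20 m/s = 2.4500 m/s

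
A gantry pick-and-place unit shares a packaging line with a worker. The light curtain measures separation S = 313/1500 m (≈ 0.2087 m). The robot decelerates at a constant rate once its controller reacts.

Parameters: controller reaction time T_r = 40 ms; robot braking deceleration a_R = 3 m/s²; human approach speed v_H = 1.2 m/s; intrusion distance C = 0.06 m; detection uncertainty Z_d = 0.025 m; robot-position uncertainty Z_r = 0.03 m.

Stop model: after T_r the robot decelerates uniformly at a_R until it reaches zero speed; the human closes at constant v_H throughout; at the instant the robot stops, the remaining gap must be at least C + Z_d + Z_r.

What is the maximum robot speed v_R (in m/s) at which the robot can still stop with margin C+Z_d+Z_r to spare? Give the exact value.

v_R_max = 1/10 m/s = 0.1000 m/s

quadratic (1/6)·v² + (11/25)·v + (-137/3000) = 0
  disc = (11/25)² − 4·(1/6)·(-137/3000) = 5041/22500 ; √disc = 71/150
  v_R = (−(11/25) + 71/150) / (2·(1/6)) = 1/10 m/s
check:
braking lasts T_s = (1/10)/3 = 0.0333 s
robot covers v_R·T_r = 0.1000·0.0400 = 0.0040 m before braking
braking distance = 0.1000²/(2·3.0000) = 0.0017 m
human closes 1.2000·0.0733 = 0.0880 m
margins: 0.0600+0.0250+0.0300 = 0.1150 m
sum ≈ 0.0040+0.0017+0.0880+0.1150 ≈ 0.2087 m = S ✓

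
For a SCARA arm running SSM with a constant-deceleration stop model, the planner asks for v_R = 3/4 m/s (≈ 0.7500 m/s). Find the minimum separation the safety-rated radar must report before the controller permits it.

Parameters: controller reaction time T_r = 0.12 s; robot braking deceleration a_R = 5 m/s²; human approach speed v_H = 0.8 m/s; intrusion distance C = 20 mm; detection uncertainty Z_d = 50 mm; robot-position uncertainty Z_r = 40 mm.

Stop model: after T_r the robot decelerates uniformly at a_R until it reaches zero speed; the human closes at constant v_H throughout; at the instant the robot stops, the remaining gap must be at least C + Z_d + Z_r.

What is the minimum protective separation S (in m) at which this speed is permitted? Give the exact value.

S_min = 1889/4000 m = 0.4723 m

stop time T_s = (3/4)/5 = 0.1500 s
robot in T_r: 0.7500·0.1200 = 0.0900 m
braking distance = 0.7500²/(2·5.0000) = 0.0563 m
human over T_r+T_s: 0.8000·(0.1200+0.1500) = 0.2160 m
C+Z_d+Z_r = 0.0200+0.0500+0.0400 = 0.1100 m
S_min ≈ 0.0900+0.0563+0.2160+0.1100  ⇒  S_min = 1889/4000 m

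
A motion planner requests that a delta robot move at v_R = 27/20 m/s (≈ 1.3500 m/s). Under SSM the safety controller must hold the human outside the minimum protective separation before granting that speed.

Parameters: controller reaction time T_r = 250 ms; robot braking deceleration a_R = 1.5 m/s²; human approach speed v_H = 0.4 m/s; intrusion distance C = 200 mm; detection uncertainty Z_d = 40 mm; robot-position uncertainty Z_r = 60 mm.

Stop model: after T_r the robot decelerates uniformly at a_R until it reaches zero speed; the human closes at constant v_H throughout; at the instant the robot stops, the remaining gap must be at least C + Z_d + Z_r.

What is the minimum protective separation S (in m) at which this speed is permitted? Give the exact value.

S_min = 341/200 m = 1.7050 m

braking lasts T_s = (27/20)/(3/2) = 0.9000 s
robot in T_r: 1.3500·0.2500 = 0.3375 m
robot covers 1.3500·0.9000 − ½·1.5000·0.9000² = 0.6075 m while stopping
human closes 0.4000·1.1500 = 0.4600 m
C+Z_d+Z_r = 0.2000+0.0400+0.0600 = 0.3000 m
S_min ≈ 0.3375+0.6075+0.4600+0.3000  ⇒  S_min = 341/200 m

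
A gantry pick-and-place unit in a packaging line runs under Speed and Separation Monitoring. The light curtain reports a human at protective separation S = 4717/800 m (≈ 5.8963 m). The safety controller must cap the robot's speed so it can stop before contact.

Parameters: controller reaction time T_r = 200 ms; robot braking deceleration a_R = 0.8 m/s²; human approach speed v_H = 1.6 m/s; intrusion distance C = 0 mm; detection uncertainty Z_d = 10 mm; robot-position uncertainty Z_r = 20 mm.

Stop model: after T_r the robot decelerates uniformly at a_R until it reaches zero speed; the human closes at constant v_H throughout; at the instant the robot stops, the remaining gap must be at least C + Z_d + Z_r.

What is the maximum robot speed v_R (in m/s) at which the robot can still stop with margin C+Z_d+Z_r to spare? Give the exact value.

v_R_max = 17/10 m/s = 1.7000 m/s

quadratic (5/8)·v² + (11/5)·v + (-4437/800) = 0
  disc = (11/5)² − 4·(5/8)·(-4437/800) = 29929/1600 ; √disc = 173/40
  v_R = (−(11/5) + 173/40) / (2·(5/8)) = 17/10 m/s
check:
braking lasts T_s = (17/10)/(4/5) = 2.1250 s
reaction-phase robot travel = 1.7000·0.2000 = 0.3400 m
braking distance = 1.7000²/(2·0.8000) = 1.8062 m
human over T_r+T_s: 1.6000·(0.2000+2.1250) = 3.7200 m
residual clearance needed = 0.0000+0.0100+0.0200 = 0.0300 m
sum ≈ 0.3400+1.8062+3.7200+0.0300 ≈ 5.8963 m = S ✓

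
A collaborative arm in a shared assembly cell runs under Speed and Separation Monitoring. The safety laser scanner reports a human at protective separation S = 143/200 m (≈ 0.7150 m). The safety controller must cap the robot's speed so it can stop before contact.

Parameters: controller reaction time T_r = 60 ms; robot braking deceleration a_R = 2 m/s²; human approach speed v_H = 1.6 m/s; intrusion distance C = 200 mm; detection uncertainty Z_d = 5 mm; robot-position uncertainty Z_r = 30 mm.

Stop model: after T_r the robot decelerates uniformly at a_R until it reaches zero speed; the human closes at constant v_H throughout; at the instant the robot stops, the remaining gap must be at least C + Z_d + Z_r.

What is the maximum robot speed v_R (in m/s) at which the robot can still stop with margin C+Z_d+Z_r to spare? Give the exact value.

v_R_max = 2/5 m/s = 0.4000 m/s

quadratic (1/4)·v² + (43/50)·v + (-48/125) = 0
  disc = (43/50)² − 4·(1/4)·(-48/125) = 2809/2500 ; √disc = 53/50
  v_R = (−(43/50) + 53/50) / (2·(1/4)) = 2/5 m/s
check:
stop time T_s = (2/5)/2 = 0.2000 s
robot covers v_R·T_r = 0.4000·0.0600 = 0.0240 m before braking
robot under decel: 0.4000²/(2·2.0000) = 0.0400 m
human over T_r+T_s: 1.6000·(0.0600+0.2000) = 0.4160 m
margins: 0.2000+0.0050+0.0300 = 0.2350 m
sum ≈ 0.0240+0.0400+0.4160+0.2350 ≈ 0.7150 m = S ✓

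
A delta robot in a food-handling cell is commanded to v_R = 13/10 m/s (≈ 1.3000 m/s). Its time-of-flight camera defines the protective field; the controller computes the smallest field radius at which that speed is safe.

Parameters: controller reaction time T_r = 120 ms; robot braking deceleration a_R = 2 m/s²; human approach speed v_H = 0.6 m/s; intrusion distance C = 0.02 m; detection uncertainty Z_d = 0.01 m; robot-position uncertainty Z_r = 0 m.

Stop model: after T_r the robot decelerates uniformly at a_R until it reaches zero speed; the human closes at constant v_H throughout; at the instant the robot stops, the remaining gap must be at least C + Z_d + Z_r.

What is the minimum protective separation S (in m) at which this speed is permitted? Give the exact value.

S_min = 2141/2000 m = 1.0705 m

braking lasts T_s = (13/10)/2 = 0.6500 s
robot covers v_R·T_r = 1.3000·0.1200 = 0.1560 m before braking
braking distance = 1.3000²/(2·2.0000) = 0.4225 m
human closes 0.6000·0.7700 = 0.4620 m
residual clearance needed = 0.0200+0.0100+0.0000 = 0.0300 m
S_min ≈ 0.1560+0.4225+0.4620+0.0300  ⇒  S_min = 2141/2000 m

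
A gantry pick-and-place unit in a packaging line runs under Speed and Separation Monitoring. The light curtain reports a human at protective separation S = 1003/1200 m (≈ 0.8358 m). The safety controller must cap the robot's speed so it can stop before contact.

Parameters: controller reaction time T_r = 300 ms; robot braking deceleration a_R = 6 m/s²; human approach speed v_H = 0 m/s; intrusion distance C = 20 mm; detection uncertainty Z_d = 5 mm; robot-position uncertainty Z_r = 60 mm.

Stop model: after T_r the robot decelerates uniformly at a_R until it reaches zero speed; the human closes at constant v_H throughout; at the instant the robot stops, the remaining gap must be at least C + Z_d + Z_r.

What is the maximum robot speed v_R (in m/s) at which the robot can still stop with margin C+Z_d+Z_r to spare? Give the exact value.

v_R_max = 17/10 m/s = 1.7000 m/s

quadratic (1/12)·v² + (3/10)·v + (-901/1200) = 0
  disc = (3/10)² − 4·(1/12)·(-901/1200) = 49/144 ; √disc = 7/12
  v_R = (−(3/10) + 7/12) / (2·(1/12)) = 17/10 m/s
check:
stop time T_s = (17/10)/6 = 0.2833 s
reaction-phase robot travel = 1.7000·0.3000 = 0.5100 m
braking distance = 1.7000²/(2·6.0000) = 0.2408 m
human over T_r+T_s: 0.0000·(0.3000+0.2833) = 0.0000 m
margins: 0.0200+0.0050+0.0600 = 0.0850 m
sum ≈ 0.5100+0.2408+0.0000+0.0850 ≈ 0.8358 m = S ✓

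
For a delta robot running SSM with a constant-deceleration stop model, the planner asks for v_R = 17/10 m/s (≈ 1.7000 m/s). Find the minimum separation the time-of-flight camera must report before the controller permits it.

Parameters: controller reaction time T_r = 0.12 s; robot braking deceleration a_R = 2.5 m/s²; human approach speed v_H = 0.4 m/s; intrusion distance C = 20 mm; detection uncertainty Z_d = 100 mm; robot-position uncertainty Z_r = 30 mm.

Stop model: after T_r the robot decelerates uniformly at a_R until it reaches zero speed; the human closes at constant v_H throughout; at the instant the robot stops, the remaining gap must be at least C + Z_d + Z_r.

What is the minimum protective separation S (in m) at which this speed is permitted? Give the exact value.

stop time T_s = (17/10)/(5/2) = 0.6800 s
robot covers v_R·T_r = 1.7000·0.1200 = 0.2040 m before braking
braking distance = 1.7000²/(2·2.5000) = 0.5780 m
human closes 0.4000·0.8000 = 0.3200 m
margins: 0.0200+0.1000+0.0300 = 0.1500 m
S_min ≈ 0.2040+0.5780+0.3200+0.1500  ⇒  S_min = 313/250 m

S_min = 313/250 m = 1.2520 m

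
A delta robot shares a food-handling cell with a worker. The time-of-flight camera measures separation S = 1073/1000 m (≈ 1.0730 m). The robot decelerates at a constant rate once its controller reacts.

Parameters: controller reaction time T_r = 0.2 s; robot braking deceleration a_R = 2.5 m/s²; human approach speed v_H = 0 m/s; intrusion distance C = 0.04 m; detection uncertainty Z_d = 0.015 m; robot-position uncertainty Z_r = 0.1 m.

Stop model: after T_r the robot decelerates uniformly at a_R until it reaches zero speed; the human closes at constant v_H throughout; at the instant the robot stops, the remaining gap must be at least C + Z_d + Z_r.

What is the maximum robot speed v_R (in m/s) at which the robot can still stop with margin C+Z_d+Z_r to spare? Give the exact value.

v_R_max = 17/10 m/s = 1.7000 m/s

quadratic (1/5)·v² + (1/5)·v + (-459/500) = 0
  disc = (1/5)² − 4·(1/5)·(-459/500) = 484/625 ; √disc = 22/25
  v_R = (−(1/5) + 22/25) / (2·(1/5)) = 17/10 m/s
check:
braking lasts T_s = (17/10)/(5/2) = 0.6800 s
robot in T_r: 1.7000·0.2000 = 0.3400 m
robot covers 1.7000·0.6800 − ½·2.5000·0.6800² = 0.5780 m while stopping
human closes 0.0000·0.8800 = 0.0000 m
C+Z_d+Z_r = 0.0400+0.0150+0.1000 = 0.1550 m
sum ≈ 0.3400+0.5780+0.0000+0.1550 ≈ 1.0730 m = S ✓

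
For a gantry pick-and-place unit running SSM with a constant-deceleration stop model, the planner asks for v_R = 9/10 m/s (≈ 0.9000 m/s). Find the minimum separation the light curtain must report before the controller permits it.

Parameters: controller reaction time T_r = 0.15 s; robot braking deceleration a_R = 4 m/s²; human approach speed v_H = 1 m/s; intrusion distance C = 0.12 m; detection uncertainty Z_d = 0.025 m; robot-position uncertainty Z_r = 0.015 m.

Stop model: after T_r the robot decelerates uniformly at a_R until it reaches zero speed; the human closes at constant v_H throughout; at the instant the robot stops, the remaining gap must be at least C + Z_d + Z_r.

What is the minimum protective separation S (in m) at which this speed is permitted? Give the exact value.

S_min = 617/800 m = 0.7712 m

stop time T_s = (9/10)/4 = 0.2250 s
reaction-phase robot travel = 0.9000·0.1500 = 0.1350 m
robot covers 0.9000·0.2250 − ½·4.0000·0.2250² = 0.1013 m while stopping
human over T_r+T_s: 1.0000·(0.1500+0.2250) = 0.3750 m
margins: 0.1200+0.0250+0.0150 = 0.1600 m
S_min ≈ 0.1350+0.1013+0.3750+0.1600  ⇒  S_min = 617/800 m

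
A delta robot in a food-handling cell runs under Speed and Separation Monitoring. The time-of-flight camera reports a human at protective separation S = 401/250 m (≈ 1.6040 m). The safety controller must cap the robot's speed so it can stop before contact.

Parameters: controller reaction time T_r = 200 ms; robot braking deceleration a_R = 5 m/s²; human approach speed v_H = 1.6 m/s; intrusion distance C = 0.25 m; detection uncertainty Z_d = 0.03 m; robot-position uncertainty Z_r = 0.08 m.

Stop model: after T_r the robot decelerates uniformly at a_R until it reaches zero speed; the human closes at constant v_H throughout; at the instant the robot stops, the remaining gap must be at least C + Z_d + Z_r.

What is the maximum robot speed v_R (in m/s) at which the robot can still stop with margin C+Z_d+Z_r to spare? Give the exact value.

at the boundary: (1/10)·v² + (13/25)·v + (-231/250) = 0
  disc = (13/25)² − 4·(1/10)·(-231/250) = 16/25 ; √disc = 4/5
  v_R = (−(13/25) + 4/5) / (2·(1/10)) = 7/5 m/s
check:
stop time T_s = (7/5)/5 = 0.2800 s
reaction-phase robot travel = 1.4000·0.2000 = 0.2800 m
braking distance = 1.4000²/(2·5.0000) = 0.1960 m
human closes 1.6000·0.4800 = 0.7680 m
margins: 0.2500+0.0300+0.0800 = 0.3600 m
sum ≈ 0.2800+0.1960+0.7680+0.3600 ≈ 1.6040 m = S ✓

v_R_max = 7/5 m/s = 1.4000 m/s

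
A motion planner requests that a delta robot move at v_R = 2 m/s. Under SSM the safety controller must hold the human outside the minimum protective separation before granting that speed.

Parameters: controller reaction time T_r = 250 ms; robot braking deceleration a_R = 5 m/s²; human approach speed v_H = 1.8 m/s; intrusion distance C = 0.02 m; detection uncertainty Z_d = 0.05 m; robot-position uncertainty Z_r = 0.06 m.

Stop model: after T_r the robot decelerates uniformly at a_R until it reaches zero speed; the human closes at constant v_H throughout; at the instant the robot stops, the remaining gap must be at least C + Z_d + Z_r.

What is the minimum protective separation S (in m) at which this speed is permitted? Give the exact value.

T_s = v_R/a_R = 2/5 = 0.4000 s
robot in T_r: 2.0000·0.2500 = 0.5000 m
robot covers 2.0000·0.4000 − ½·5.0000·0.4000² = 0.4000 m while stopping
human over T_r+T_s: 1.8000·(0.2500+0.4000) = 1.1700 m
residual clearance needed = 0.0200+0.0500+0.0600 = 0.1300 m
S_min ≈ 0.5000+0.4000+1.1700+0.1300  ⇒  S_min = 11/5 m

S_min = 11/5 m = 2.2000 m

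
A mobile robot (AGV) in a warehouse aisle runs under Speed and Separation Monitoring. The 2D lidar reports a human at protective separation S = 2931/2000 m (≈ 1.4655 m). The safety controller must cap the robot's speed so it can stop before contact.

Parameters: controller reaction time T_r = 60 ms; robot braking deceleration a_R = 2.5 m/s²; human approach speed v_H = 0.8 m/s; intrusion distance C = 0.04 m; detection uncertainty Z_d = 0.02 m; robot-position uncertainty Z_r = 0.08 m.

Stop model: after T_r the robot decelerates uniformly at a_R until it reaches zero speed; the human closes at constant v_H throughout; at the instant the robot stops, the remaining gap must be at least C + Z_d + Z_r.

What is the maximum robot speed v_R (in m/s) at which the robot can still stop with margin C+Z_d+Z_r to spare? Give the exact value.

v_R_max = 7/4 m/s = 1.7500 m/s

collect terms ⇒ (1/5)·v_R² + (19/50)·v_R + (-511/400) = 0
  disc = (19/50)² − 4·(1/5)·(-511/400) = 729/625 ; √disc = 27/25
  v_R = (−(19/50) + 27/25) / (2·(1/5)) = 7/4 m/s
check:
stop time T_s = (7/4)/(5/2) = 0.7000 s
robot covers v_R·T_r = 1.7500·0.0600 = 0.1050 m before braking
braking distance = 1.7500²/(2·2.5000) = 0.6125 m
person approaches 0.8000·(0.0600+0.7000) = 0.6080 m
C+Z_d+Z_r = 0.0400+0.0200+0.0800 = 0.1400 m
sum ≈ 0.1050+0.6125+0.6080+0.1400 ≈ 1.4655 m = S ✓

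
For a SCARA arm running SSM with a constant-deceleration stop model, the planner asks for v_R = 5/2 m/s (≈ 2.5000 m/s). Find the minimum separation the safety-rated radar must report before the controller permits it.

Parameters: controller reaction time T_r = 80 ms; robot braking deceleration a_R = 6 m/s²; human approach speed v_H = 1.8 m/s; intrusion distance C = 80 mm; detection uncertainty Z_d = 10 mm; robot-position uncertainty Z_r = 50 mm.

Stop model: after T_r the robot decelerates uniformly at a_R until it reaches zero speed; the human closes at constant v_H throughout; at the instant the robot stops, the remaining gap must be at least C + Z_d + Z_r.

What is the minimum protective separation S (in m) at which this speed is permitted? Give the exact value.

braking lasts T_s = (5/2)/6 = 0.4167 s
reaction-phase robot travel = 2.5000·0.0800 = 0.2000 m
robot under decel: 2.5000²/(2·6.0000) = 0.5208 m
human closes 1.8000·0.4967 = 0.8940 m
residual clearance needed = 0.0800+0.0100+0.0500 = 0.1400 m
S_min ≈ 0.2000+0.5208+0.8940+0.1400  ⇒  S_min = 10529/6000 m

S_min = 10529/6000 m = 1.7548 m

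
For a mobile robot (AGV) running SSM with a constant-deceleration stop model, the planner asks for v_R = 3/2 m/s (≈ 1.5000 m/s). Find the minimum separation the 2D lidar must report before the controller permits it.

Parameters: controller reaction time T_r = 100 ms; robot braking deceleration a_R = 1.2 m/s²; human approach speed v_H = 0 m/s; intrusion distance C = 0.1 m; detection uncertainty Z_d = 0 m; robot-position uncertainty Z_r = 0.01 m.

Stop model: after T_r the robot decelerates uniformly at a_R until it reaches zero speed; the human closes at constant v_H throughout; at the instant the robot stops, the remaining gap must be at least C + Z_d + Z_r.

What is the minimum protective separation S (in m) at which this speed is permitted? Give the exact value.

stop time T_s = (3/2)/(6/5) = 1.2500 s
reaction-phase robot travel = 1.5000·0.1000 = 0.1500 m
robot under decel: 1.5000²/(2·1.2000) = 0.9375 m
person approaches 0.0000·(0.1000+1.2500) = 0.0000 m
margins: 0.1000+0.0000+0.0100 = 0.1100 m
S_min ≈ 0.1500+0.9375+0.0000+0.1100  ⇒  S_min = 479/400 m

S_min = 479/400 m = 1.1975 m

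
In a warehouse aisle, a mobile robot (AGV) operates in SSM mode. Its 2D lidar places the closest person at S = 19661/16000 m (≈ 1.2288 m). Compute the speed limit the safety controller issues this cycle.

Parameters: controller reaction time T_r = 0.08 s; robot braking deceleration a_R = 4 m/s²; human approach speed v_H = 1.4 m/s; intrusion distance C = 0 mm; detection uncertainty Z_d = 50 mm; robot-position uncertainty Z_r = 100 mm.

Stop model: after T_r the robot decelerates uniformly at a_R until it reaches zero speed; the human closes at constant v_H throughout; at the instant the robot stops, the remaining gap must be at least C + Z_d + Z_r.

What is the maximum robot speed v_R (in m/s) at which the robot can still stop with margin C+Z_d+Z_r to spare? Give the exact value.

at the boundary: (1/8)·v² + (43/100)·v + (-15469/16000) = 0
  disc = (43/100)² − 4·(1/8)·(-15469/16000) = 106929/160000 ; √disc = 327/400
  v_R = (−(43/100) + 327/400) / (2·(1/8)) = 31/20 m/s
check:
stop time T_s = (31/20)/4 = 0.3875 s
robot in T_r: 1.5500·0.0800 = 0.1240 m
braking distance = 1.5500²/(2·4.0000) = 0.3003 m
person approaches 1.4000·(0.0800+0.3875) = 0.6545 m
residual clearance needed = 0.0000+0.0500+0.1000 = 0.1500 m
sum ≈ 0.1240+0.3003+0.6545+0.1500 ≈ 1.2288 m = S ✓

v_R_max = 31/20 m/s = 1.5500 m/s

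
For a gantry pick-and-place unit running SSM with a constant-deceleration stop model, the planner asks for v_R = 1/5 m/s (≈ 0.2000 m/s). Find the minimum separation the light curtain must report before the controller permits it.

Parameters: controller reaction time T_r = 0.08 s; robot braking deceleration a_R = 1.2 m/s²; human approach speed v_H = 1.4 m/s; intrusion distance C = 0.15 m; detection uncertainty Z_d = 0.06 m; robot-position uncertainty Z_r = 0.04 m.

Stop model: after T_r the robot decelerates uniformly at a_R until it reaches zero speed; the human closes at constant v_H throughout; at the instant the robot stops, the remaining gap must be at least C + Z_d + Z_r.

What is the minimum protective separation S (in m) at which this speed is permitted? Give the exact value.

T_s = v_R/a_R = (1/5)/(6/5) = 0.1667 s
robot in T_r: 0.2000·0.0800 = 0.0160 m
robot covers 0.2000·0.1667 − ½·1.2000·0.1667² = 0.0167 m while stopping
person approaches 1.4000·(0.0800+0.1667) = 0.3453 m
margins: 0.1500+0.0600+0.0400 = 0.2500 m
S_min ≈ 0.0160+0.0167+0.3453+0.2500  ⇒  S_min = 157/250 m

S_min = 157/250 m = 0.6280 m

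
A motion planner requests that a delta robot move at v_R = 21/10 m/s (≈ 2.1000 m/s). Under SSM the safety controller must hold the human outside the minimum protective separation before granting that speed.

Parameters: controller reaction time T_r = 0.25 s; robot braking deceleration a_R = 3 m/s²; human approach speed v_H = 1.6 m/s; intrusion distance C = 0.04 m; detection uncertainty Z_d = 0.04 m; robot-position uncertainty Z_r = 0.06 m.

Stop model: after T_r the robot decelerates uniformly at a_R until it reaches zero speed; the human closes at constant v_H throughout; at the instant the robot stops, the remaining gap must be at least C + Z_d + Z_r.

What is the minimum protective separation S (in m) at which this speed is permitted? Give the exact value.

T_s = v_R/a_R = (21/10)/3 = 0.7000 s
robot in T_r: 2.1000·0.2500 = 0.5250 m
braking distance = 2.1000²/(2·3.0000) = 0.7350 m
person approaches 1.6000·(0.2500+0.7000) = 1.5200 m
residual clearance needed = 0.0400+0.0400+0.0600 = 0.1400 m
S_min ≈ 0.5250+0.7350+1.5200+0.1400  ⇒  S_min = 73/25 m

S_min = 73/25 m = 2.9200 m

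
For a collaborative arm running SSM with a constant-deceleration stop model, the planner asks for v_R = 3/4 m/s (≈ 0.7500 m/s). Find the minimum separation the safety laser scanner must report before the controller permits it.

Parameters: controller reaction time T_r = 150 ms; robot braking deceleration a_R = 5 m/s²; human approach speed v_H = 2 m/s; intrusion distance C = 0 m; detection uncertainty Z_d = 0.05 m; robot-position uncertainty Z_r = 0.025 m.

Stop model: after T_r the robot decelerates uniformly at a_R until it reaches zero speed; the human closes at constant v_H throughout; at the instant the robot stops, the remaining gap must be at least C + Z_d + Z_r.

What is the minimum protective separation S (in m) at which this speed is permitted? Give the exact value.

S_min = 27/32 m = 0.8438 m

braking lasts T_s = (3/4)/5 = 0.1500 s
robot covers v_R·T_r = 0.7500·0.1500 = 0.1125 m before braking
robot under decel: 0.7500²/(2·5.0000) = 0.0563 m
person approaches 2.0000·(0.1500+0.1500) = 0.6000 m
margins: 0.0000+0.0500+0.0250 = 0.0750 m
S_min ≈ 0.1125+0.0563+0.6000+0.0750  ⇒  S_min = 27/32 m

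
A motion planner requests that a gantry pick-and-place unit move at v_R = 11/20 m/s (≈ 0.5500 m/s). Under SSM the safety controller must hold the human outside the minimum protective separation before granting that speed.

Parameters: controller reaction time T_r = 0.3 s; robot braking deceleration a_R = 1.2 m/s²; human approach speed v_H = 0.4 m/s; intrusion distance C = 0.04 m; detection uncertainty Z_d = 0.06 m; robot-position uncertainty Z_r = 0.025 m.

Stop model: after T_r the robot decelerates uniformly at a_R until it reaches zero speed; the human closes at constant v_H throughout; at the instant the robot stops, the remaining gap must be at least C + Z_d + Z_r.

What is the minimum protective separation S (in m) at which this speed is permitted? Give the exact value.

S_min = 1151/1600 m = 0.7194 m

braking lasts T_s = (11/20)/(6/5) = 0.4583 s
robot covers v_R·T_r = 0.5500·0.3000 = 0.1650 m before braking
robot under decel: 0.5500²/(2·1.2000) = 0.1260 m
human closes 0.4000·0.7583 = 0.3033 m
margins: 0.0400+0.0600+0.0250 = 0.1250 m
S_min ≈ 0.1650+0.1260+0.3033+0.1250  ⇒  S_min = 1151/1600 m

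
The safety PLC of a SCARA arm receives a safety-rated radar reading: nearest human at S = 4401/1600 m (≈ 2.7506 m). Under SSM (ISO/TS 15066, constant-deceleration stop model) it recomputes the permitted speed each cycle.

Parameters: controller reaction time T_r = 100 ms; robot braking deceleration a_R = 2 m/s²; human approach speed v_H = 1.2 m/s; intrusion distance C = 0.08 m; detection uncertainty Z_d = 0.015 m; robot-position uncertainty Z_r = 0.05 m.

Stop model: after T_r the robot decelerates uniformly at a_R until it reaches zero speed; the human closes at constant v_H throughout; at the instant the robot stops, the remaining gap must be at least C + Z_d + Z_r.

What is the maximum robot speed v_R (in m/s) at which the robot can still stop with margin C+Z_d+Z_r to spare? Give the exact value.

v_R_max = 41/20 m/s = 2.0500 m/s

collect terms ⇒ (1/4)·v_R² + (7/10)·v_R + (-3977/1600) = 0
  disc = (7/10)² − 4·(1/4)·(-3977/1600) = 4761/1600 ; √disc = 69/40
  v_R = (−(7/10) + 69/40) / (2·(1/4)) = 41/20 m/s
check:
stop time T_s = (41/20)/2 = 1.0250 s
robot covers v_R·T_r = 2.0500·0.1000 = 0.2050 m before braking
robot covers 2.0500·1.0250 − ½·2.0000·1.0250² = 1.0506 m while stopping
human over T_r+T_s: 1.2000·(0.1000+1.0250) = 1.3500 m
residual clearance needed = 0.0800+0.0150+0.0500 = 0.1450 m
sum ≈ 0.2050+1.0506+1.3500+0.1450 ≈ 2.7506 m = S ✓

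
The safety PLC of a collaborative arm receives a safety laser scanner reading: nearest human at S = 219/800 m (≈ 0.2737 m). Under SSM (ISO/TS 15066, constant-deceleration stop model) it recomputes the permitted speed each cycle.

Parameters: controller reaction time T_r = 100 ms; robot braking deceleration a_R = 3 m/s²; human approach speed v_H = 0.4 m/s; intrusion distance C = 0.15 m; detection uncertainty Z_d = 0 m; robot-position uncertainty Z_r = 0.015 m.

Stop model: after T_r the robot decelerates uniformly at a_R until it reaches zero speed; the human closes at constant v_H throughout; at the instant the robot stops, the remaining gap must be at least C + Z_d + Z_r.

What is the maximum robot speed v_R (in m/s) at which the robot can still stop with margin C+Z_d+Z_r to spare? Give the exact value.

v_R_max = 1/4 m/s = 0.2500 m/s

quadratic (1/6)·v² + (7/30)·v + (-11/160) = 0
  disc = (7/30)² − 4·(1/6)·(-11/160) = 361/3600 ; √disc = 19/60
  v_R = (−(7/30) + 19/60) / (2·(1/6)) = 1/4 m/s
check:
stop time T_s = (1/4)/3 = 0.0833 s
robot in T_r: 0.2500·0.1000 = 0.0250 m
robot covers 0.2500·0.0833 − ½·3.0000·0.0833² = 0.0104 m while stopping
human over T_r+T_s: 0.4000·(0.1000+0.0833) = 0.0733 m
C+Z_d+Z_r = 0.1500+0.0000+0.0150 = 0.1650 m
sum ≈ 0.0250+0.0104+0.0733+0.1650 ≈ 0.2737 m = S ✓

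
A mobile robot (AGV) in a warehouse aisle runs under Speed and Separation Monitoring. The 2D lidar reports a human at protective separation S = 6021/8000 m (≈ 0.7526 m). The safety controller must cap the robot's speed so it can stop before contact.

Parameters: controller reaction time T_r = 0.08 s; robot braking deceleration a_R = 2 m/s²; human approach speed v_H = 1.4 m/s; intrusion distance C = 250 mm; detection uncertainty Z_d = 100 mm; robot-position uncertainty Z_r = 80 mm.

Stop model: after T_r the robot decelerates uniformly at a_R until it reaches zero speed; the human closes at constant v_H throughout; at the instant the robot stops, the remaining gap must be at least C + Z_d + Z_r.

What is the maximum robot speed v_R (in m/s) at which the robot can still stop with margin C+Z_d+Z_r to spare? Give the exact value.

v_R_max = 1/4 m/s = 0.2500 m/s

quadratic (1/4)·v² + (39/50)·v + (-337/1600) = 0
  disc = (39/50)² − 4·(1/4)·(-337/1600) = 32761/40000 ; √disc = 181/200
  v_R = (−(39/50) + 181/200) / (2·(1/4)) = 1/4 m/s
check:
braking lasts T_s = (1/4)/2 = 0.1250 s
robot in T_r: 0.2500·0.0800 = 0.0200 m
braking distance = 0.2500²/(2·2.0000) = 0.0156 m
person approaches 1.4000·(0.0800+0.1250) = 0.2870 m
residual clearance needed = 0.2500+0.1000+0.0800 = 0.4300 m
sum ≈ 0.0200+0.0156+0.2870+0.4300 ≈ 0.7526 m = S ✓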